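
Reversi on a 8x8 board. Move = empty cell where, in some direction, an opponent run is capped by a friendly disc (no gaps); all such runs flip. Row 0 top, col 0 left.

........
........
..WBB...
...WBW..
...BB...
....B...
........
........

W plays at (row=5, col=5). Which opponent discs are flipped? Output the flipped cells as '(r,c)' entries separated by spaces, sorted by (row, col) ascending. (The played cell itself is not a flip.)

Dir NW: opp run (4,4) capped by W -> flip
Dir N: first cell '.' (not opp) -> no flip
Dir NE: first cell '.' (not opp) -> no flip
Dir W: opp run (5,4), next='.' -> no flip
Dir E: first cell '.' (not opp) -> no flip
Dir SW: first cell '.' (not opp) -> no flip
Dir S: first cell '.' (not opp) -> no flip
Dir SE: first cell '.' (not opp) -> no flip

Answer: (4,4)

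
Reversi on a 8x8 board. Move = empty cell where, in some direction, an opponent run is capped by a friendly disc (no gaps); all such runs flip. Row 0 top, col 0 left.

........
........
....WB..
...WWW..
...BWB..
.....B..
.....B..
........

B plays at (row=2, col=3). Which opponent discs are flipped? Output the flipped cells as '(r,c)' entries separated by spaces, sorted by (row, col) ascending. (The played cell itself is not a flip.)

Answer: (2,4) (3,3) (3,4)

Derivation:
Dir NW: first cell '.' (not opp) -> no flip
Dir N: first cell '.' (not opp) -> no flip
Dir NE: first cell '.' (not opp) -> no flip
Dir W: first cell '.' (not opp) -> no flip
Dir E: opp run (2,4) capped by B -> flip
Dir SW: first cell '.' (not opp) -> no flip
Dir S: opp run (3,3) capped by B -> flip
Dir SE: opp run (3,4) capped by B -> flip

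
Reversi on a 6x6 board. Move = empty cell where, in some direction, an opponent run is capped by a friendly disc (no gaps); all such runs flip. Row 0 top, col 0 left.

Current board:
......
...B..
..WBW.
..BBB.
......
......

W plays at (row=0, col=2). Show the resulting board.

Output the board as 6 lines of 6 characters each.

Answer: ..W...
...W..
..WBW.
..BBB.
......
......

Derivation:
Place W at (0,2); scan 8 dirs for brackets.
Dir NW: edge -> no flip
Dir N: edge -> no flip
Dir NE: edge -> no flip
Dir W: first cell '.' (not opp) -> no flip
Dir E: first cell '.' (not opp) -> no flip
Dir SW: first cell '.' (not opp) -> no flip
Dir S: first cell '.' (not opp) -> no flip
Dir SE: opp run (1,3) capped by W -> flip
All flips: (1,3)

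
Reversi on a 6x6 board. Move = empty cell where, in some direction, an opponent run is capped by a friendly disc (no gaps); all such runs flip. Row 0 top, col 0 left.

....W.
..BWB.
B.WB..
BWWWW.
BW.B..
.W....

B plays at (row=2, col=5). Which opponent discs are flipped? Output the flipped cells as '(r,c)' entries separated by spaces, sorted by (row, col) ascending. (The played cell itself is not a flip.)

Answer: (3,4)

Derivation:
Dir NW: first cell 'B' (not opp) -> no flip
Dir N: first cell '.' (not opp) -> no flip
Dir NE: edge -> no flip
Dir W: first cell '.' (not opp) -> no flip
Dir E: edge -> no flip
Dir SW: opp run (3,4) capped by B -> flip
Dir S: first cell '.' (not opp) -> no flip
Dir SE: edge -> no flip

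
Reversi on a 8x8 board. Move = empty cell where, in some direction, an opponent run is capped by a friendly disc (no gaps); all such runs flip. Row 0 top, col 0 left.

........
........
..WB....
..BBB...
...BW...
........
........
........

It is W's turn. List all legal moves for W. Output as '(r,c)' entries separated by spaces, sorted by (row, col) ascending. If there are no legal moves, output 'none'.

(1,2): no bracket -> illegal
(1,3): no bracket -> illegal
(1,4): no bracket -> illegal
(2,1): no bracket -> illegal
(2,4): flips 2 -> legal
(2,5): no bracket -> illegal
(3,1): no bracket -> illegal
(3,5): no bracket -> illegal
(4,1): no bracket -> illegal
(4,2): flips 2 -> legal
(4,5): no bracket -> illegal
(5,2): no bracket -> illegal
(5,3): no bracket -> illegal
(5,4): no bracket -> illegal

Answer: (2,4) (4,2)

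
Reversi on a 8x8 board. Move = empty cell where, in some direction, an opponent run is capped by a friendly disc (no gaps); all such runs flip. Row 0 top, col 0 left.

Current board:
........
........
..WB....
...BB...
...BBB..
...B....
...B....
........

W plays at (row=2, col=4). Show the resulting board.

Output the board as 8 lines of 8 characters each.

Answer: ........
........
..WWW...
...BB...
...BBB..
...B....
...B....
........

Derivation:
Place W at (2,4); scan 8 dirs for brackets.
Dir NW: first cell '.' (not opp) -> no flip
Dir N: first cell '.' (not opp) -> no flip
Dir NE: first cell '.' (not opp) -> no flip
Dir W: opp run (2,3) capped by W -> flip
Dir E: first cell '.' (not opp) -> no flip
Dir SW: opp run (3,3), next='.' -> no flip
Dir S: opp run (3,4) (4,4), next='.' -> no flip
Dir SE: first cell '.' (not opp) -> no flip
All flips: (2,3)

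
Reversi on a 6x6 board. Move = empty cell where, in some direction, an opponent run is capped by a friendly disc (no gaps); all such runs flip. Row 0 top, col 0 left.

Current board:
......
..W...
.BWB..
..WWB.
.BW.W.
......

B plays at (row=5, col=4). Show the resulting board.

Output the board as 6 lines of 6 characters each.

Place B at (5,4); scan 8 dirs for brackets.
Dir NW: first cell '.' (not opp) -> no flip
Dir N: opp run (4,4) capped by B -> flip
Dir NE: first cell '.' (not opp) -> no flip
Dir W: first cell '.' (not opp) -> no flip
Dir E: first cell '.' (not opp) -> no flip
Dir SW: edge -> no flip
Dir S: edge -> no flip
Dir SE: edge -> no flip
All flips: (4,4)

Answer: ......
..W...
.BWB..
..WWB.
.BW.B.
....B.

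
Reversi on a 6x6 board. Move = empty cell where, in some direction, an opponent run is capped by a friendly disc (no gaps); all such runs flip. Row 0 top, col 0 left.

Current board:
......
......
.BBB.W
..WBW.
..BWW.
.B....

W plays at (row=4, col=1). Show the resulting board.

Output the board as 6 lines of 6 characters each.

Answer: ......
......
.BBB.W
..WBW.
.WWWW.
.B....

Derivation:
Place W at (4,1); scan 8 dirs for brackets.
Dir NW: first cell '.' (not opp) -> no flip
Dir N: first cell '.' (not opp) -> no flip
Dir NE: first cell 'W' (not opp) -> no flip
Dir W: first cell '.' (not opp) -> no flip
Dir E: opp run (4,2) capped by W -> flip
Dir SW: first cell '.' (not opp) -> no flip
Dir S: opp run (5,1), next=edge -> no flip
Dir SE: first cell '.' (not opp) -> no flip
All flips: (4,2)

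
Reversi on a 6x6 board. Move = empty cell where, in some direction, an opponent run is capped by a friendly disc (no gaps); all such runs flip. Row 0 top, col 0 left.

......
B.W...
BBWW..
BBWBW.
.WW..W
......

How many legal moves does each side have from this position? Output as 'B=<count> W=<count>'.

Answer: B=9 W=5

Derivation:
-- B to move --
(0,1): no bracket -> illegal
(0,2): no bracket -> illegal
(0,3): flips 1 -> legal
(1,1): flips 1 -> legal
(1,3): flips 2 -> legal
(1,4): no bracket -> illegal
(2,4): flips 2 -> legal
(2,5): no bracket -> illegal
(3,5): flips 1 -> legal
(4,0): no bracket -> illegal
(4,3): flips 1 -> legal
(4,4): no bracket -> illegal
(5,0): no bracket -> illegal
(5,1): flips 2 -> legal
(5,2): flips 1 -> legal
(5,3): flips 1 -> legal
(5,4): no bracket -> illegal
(5,5): no bracket -> illegal
B mobility = 9
-- W to move --
(0,0): no bracket -> illegal
(0,1): no bracket -> illegal
(1,1): flips 2 -> legal
(2,4): flips 1 -> legal
(4,0): flips 1 -> legal
(4,3): flips 1 -> legal
(4,4): flips 1 -> legal
W mobility = 5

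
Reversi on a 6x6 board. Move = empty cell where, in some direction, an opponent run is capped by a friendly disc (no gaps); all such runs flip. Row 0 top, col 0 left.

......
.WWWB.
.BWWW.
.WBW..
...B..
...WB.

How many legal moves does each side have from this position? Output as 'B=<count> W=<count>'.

-- B to move --
(0,0): no bracket -> illegal
(0,1): flips 1 -> legal
(0,2): flips 2 -> legal
(0,3): flips 4 -> legal
(0,4): no bracket -> illegal
(1,0): flips 3 -> legal
(1,5): no bracket -> illegal
(2,0): no bracket -> illegal
(2,5): flips 3 -> legal
(3,0): flips 1 -> legal
(3,4): flips 2 -> legal
(3,5): no bracket -> illegal
(4,0): no bracket -> illegal
(4,1): flips 1 -> legal
(4,2): no bracket -> illegal
(4,4): no bracket -> illegal
(5,2): flips 1 -> legal
B mobility = 9
-- W to move --
(0,3): no bracket -> illegal
(0,4): flips 1 -> legal
(0,5): flips 1 -> legal
(1,0): no bracket -> illegal
(1,5): flips 1 -> legal
(2,0): flips 1 -> legal
(2,5): no bracket -> illegal
(3,0): flips 1 -> legal
(3,4): no bracket -> illegal
(4,1): flips 1 -> legal
(4,2): flips 1 -> legal
(4,4): no bracket -> illegal
(4,5): no bracket -> illegal
(5,2): no bracket -> illegal
(5,5): flips 1 -> legal
W mobility = 8

Answer: B=9 W=8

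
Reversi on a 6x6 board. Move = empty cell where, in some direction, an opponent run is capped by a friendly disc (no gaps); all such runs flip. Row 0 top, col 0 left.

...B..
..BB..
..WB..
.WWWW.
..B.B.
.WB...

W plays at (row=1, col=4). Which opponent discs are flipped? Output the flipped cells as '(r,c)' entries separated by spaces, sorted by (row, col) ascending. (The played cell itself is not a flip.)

Dir NW: opp run (0,3), next=edge -> no flip
Dir N: first cell '.' (not opp) -> no flip
Dir NE: first cell '.' (not opp) -> no flip
Dir W: opp run (1,3) (1,2), next='.' -> no flip
Dir E: first cell '.' (not opp) -> no flip
Dir SW: opp run (2,3) capped by W -> flip
Dir S: first cell '.' (not opp) -> no flip
Dir SE: first cell '.' (not opp) -> no flip

Answer: (2,3)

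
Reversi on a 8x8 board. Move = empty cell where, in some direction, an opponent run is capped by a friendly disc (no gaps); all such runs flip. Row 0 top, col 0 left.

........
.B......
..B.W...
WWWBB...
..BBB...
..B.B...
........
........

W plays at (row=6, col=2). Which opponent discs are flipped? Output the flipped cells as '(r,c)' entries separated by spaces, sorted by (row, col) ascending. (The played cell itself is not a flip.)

Answer: (4,2) (5,2)

Derivation:
Dir NW: first cell '.' (not opp) -> no flip
Dir N: opp run (5,2) (4,2) capped by W -> flip
Dir NE: first cell '.' (not opp) -> no flip
Dir W: first cell '.' (not opp) -> no flip
Dir E: first cell '.' (not opp) -> no flip
Dir SW: first cell '.' (not opp) -> no flip
Dir S: first cell '.' (not opp) -> no flip
Dir SE: first cell '.' (not opp) -> no flip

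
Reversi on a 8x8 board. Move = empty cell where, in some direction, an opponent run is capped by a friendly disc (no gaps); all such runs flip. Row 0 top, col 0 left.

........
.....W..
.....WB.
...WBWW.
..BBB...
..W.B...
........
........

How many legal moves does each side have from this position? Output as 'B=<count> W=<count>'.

Answer: B=10 W=8

Derivation:
-- B to move --
(0,4): flips 1 -> legal
(0,5): no bracket -> illegal
(0,6): no bracket -> illegal
(1,4): no bracket -> illegal
(1,6): flips 1 -> legal
(2,2): flips 1 -> legal
(2,3): flips 1 -> legal
(2,4): flips 2 -> legal
(2,7): no bracket -> illegal
(3,2): flips 1 -> legal
(3,7): flips 2 -> legal
(4,1): no bracket -> illegal
(4,5): no bracket -> illegal
(4,6): flips 1 -> legal
(4,7): no bracket -> illegal
(5,1): no bracket -> illegal
(5,3): no bracket -> illegal
(6,1): flips 1 -> legal
(6,2): flips 1 -> legal
(6,3): no bracket -> illegal
B mobility = 10
-- W to move --
(1,6): flips 1 -> legal
(1,7): flips 1 -> legal
(2,3): no bracket -> illegal
(2,4): no bracket -> illegal
(2,7): flips 1 -> legal
(3,1): no bracket -> illegal
(3,2): flips 1 -> legal
(3,7): flips 1 -> legal
(4,1): no bracket -> illegal
(4,5): no bracket -> illegal
(5,1): flips 1 -> legal
(5,3): flips 2 -> legal
(5,5): flips 1 -> legal
(6,3): no bracket -> illegal
(6,4): no bracket -> illegal
(6,5): no bracket -> illegal
W mobility = 8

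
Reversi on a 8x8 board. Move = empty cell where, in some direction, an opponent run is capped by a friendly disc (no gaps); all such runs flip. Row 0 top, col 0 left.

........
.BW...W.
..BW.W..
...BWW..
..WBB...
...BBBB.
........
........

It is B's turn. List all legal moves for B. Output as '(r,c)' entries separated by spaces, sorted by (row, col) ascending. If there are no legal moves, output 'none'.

Answer: (0,2) (0,7) (1,3) (2,4) (2,6) (3,1) (3,6) (4,1) (5,1)

Derivation:
(0,1): no bracket -> illegal
(0,2): flips 1 -> legal
(0,3): no bracket -> illegal
(0,5): no bracket -> illegal
(0,6): no bracket -> illegal
(0,7): flips 3 -> legal
(1,3): flips 2 -> legal
(1,4): no bracket -> illegal
(1,5): no bracket -> illegal
(1,7): no bracket -> illegal
(2,1): no bracket -> illegal
(2,4): flips 2 -> legal
(2,6): flips 1 -> legal
(2,7): no bracket -> illegal
(3,1): flips 1 -> legal
(3,2): no bracket -> illegal
(3,6): flips 2 -> legal
(4,1): flips 1 -> legal
(4,5): no bracket -> illegal
(4,6): no bracket -> illegal
(5,1): flips 1 -> legal
(5,2): no bracket -> illegal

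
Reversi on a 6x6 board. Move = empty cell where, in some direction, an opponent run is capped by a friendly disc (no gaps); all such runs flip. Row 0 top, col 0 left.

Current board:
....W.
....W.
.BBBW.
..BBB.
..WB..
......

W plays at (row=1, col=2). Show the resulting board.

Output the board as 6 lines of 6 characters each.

Answer: ....W.
..W.W.
.BWBW.
..WBB.
..WB..
......

Derivation:
Place W at (1,2); scan 8 dirs for brackets.
Dir NW: first cell '.' (not opp) -> no flip
Dir N: first cell '.' (not opp) -> no flip
Dir NE: first cell '.' (not opp) -> no flip
Dir W: first cell '.' (not opp) -> no flip
Dir E: first cell '.' (not opp) -> no flip
Dir SW: opp run (2,1), next='.' -> no flip
Dir S: opp run (2,2) (3,2) capped by W -> flip
Dir SE: opp run (2,3) (3,4), next='.' -> no flip
All flips: (2,2) (3,2)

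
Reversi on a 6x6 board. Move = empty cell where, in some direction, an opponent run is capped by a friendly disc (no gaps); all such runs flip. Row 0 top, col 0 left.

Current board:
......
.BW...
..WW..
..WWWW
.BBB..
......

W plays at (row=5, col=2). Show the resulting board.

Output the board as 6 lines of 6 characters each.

Answer: ......
.BW...
..WW..
..WWWW
.BWW..
..W...

Derivation:
Place W at (5,2); scan 8 dirs for brackets.
Dir NW: opp run (4,1), next='.' -> no flip
Dir N: opp run (4,2) capped by W -> flip
Dir NE: opp run (4,3) capped by W -> flip
Dir W: first cell '.' (not opp) -> no flip
Dir E: first cell '.' (not opp) -> no flip
Dir SW: edge -> no flip
Dir S: edge -> no flip
Dir SE: edge -> no flip
All flips: (4,2) (4,3)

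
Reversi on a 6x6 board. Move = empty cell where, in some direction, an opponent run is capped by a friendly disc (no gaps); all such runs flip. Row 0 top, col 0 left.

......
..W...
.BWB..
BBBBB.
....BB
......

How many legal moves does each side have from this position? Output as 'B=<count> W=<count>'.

Answer: B=5 W=5

Derivation:
-- B to move --
(0,1): flips 1 -> legal
(0,2): flips 2 -> legal
(0,3): flips 1 -> legal
(1,1): flips 1 -> legal
(1,3): flips 1 -> legal
B mobility = 5
-- W to move --
(1,0): no bracket -> illegal
(1,1): no bracket -> illegal
(1,3): no bracket -> illegal
(1,4): no bracket -> illegal
(2,0): flips 1 -> legal
(2,4): flips 1 -> legal
(2,5): no bracket -> illegal
(3,5): no bracket -> illegal
(4,0): flips 1 -> legal
(4,1): no bracket -> illegal
(4,2): flips 1 -> legal
(4,3): no bracket -> illegal
(5,3): no bracket -> illegal
(5,4): no bracket -> illegal
(5,5): flips 2 -> legal
W mobility = 5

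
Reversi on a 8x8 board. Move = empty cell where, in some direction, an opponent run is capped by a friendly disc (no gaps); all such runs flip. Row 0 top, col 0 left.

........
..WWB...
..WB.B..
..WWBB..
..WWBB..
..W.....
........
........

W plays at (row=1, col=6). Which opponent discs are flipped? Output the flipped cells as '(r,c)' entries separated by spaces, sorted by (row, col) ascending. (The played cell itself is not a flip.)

Answer: (2,5) (3,4)

Derivation:
Dir NW: first cell '.' (not opp) -> no flip
Dir N: first cell '.' (not opp) -> no flip
Dir NE: first cell '.' (not opp) -> no flip
Dir W: first cell '.' (not opp) -> no flip
Dir E: first cell '.' (not opp) -> no flip
Dir SW: opp run (2,5) (3,4) capped by W -> flip
Dir S: first cell '.' (not opp) -> no flip
Dir SE: first cell '.' (not opp) -> no flip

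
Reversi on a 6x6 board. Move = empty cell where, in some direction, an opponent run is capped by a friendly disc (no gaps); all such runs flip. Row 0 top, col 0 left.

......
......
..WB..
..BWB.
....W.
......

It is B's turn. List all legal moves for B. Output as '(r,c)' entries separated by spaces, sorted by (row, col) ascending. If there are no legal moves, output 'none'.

(1,1): no bracket -> illegal
(1,2): flips 1 -> legal
(1,3): no bracket -> illegal
(2,1): flips 1 -> legal
(2,4): no bracket -> illegal
(3,1): no bracket -> illegal
(3,5): no bracket -> illegal
(4,2): no bracket -> illegal
(4,3): flips 1 -> legal
(4,5): no bracket -> illegal
(5,3): no bracket -> illegal
(5,4): flips 1 -> legal
(5,5): no bracket -> illegal

Answer: (1,2) (2,1) (4,3) (5,4)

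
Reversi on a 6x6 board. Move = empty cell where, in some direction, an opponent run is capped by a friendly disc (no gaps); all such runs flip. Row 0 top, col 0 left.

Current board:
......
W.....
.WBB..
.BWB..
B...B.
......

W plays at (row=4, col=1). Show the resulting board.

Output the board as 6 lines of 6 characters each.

Answer: ......
W.....
.WBB..
.WWB..
BW..B.
......

Derivation:
Place W at (4,1); scan 8 dirs for brackets.
Dir NW: first cell '.' (not opp) -> no flip
Dir N: opp run (3,1) capped by W -> flip
Dir NE: first cell 'W' (not opp) -> no flip
Dir W: opp run (4,0), next=edge -> no flip
Dir E: first cell '.' (not opp) -> no flip
Dir SW: first cell '.' (not opp) -> no flip
Dir S: first cell '.' (not opp) -> no flip
Dir SE: first cell '.' (not opp) -> no flip
All flips: (3,1)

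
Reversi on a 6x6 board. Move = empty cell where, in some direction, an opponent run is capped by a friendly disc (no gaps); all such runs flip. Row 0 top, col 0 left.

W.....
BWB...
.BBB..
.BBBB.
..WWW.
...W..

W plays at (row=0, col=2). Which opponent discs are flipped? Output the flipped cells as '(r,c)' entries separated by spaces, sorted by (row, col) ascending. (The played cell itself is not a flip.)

Answer: (1,2) (2,2) (3,2)

Derivation:
Dir NW: edge -> no flip
Dir N: edge -> no flip
Dir NE: edge -> no flip
Dir W: first cell '.' (not opp) -> no flip
Dir E: first cell '.' (not opp) -> no flip
Dir SW: first cell 'W' (not opp) -> no flip
Dir S: opp run (1,2) (2,2) (3,2) capped by W -> flip
Dir SE: first cell '.' (not opp) -> no flip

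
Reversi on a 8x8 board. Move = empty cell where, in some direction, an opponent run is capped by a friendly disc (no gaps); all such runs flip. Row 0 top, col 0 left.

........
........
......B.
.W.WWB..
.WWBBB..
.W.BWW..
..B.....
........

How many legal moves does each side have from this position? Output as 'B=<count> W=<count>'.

Answer: B=12 W=9

Derivation:
-- B to move --
(2,0): flips 2 -> legal
(2,1): no bracket -> illegal
(2,2): flips 1 -> legal
(2,3): flips 2 -> legal
(2,4): flips 1 -> legal
(2,5): flips 1 -> legal
(3,0): no bracket -> illegal
(3,2): flips 2 -> legal
(4,0): flips 3 -> legal
(4,6): no bracket -> illegal
(5,0): no bracket -> illegal
(5,2): no bracket -> illegal
(5,6): flips 2 -> legal
(6,0): no bracket -> illegal
(6,1): no bracket -> illegal
(6,3): flips 1 -> legal
(6,4): flips 1 -> legal
(6,5): flips 2 -> legal
(6,6): flips 1 -> legal
B mobility = 12
-- W to move --
(1,5): no bracket -> illegal
(1,6): no bracket -> illegal
(1,7): no bracket -> illegal
(2,4): no bracket -> illegal
(2,5): flips 2 -> legal
(2,7): no bracket -> illegal
(3,2): flips 1 -> legal
(3,6): flips 2 -> legal
(3,7): no bracket -> illegal
(4,6): flips 3 -> legal
(5,2): flips 2 -> legal
(5,6): flips 1 -> legal
(6,1): no bracket -> illegal
(6,3): flips 2 -> legal
(6,4): flips 1 -> legal
(7,1): no bracket -> illegal
(7,2): no bracket -> illegal
(7,3): flips 1 -> legal
W mobility = 9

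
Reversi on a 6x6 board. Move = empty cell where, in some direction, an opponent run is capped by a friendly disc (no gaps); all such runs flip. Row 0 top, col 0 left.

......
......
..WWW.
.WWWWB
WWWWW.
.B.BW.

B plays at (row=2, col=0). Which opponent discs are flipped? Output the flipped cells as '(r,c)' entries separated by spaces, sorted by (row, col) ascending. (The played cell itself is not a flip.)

Dir NW: edge -> no flip
Dir N: first cell '.' (not opp) -> no flip
Dir NE: first cell '.' (not opp) -> no flip
Dir W: edge -> no flip
Dir E: first cell '.' (not opp) -> no flip
Dir SW: edge -> no flip
Dir S: first cell '.' (not opp) -> no flip
Dir SE: opp run (3,1) (4,2) capped by B -> flip

Answer: (3,1) (4,2)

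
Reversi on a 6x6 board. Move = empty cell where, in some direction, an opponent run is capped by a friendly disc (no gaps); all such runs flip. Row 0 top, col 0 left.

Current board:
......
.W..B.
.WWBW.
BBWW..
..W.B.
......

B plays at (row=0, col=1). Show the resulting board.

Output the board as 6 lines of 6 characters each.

Answer: .B....
.B..B.
.BWBW.
BBWW..
..W.B.
......

Derivation:
Place B at (0,1); scan 8 dirs for brackets.
Dir NW: edge -> no flip
Dir N: edge -> no flip
Dir NE: edge -> no flip
Dir W: first cell '.' (not opp) -> no flip
Dir E: first cell '.' (not opp) -> no flip
Dir SW: first cell '.' (not opp) -> no flip
Dir S: opp run (1,1) (2,1) capped by B -> flip
Dir SE: first cell '.' (not opp) -> no flip
All flips: (1,1) (2,1)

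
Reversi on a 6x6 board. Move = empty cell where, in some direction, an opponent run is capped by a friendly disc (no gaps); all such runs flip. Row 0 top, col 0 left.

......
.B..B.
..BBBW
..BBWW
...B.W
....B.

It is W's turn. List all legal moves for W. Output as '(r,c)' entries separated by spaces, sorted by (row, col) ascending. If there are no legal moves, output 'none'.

Answer: (0,3) (0,4) (1,2) (1,3) (2,1) (3,1) (5,2)

Derivation:
(0,0): no bracket -> illegal
(0,1): no bracket -> illegal
(0,2): no bracket -> illegal
(0,3): flips 1 -> legal
(0,4): flips 2 -> legal
(0,5): no bracket -> illegal
(1,0): no bracket -> illegal
(1,2): flips 1 -> legal
(1,3): flips 1 -> legal
(1,5): no bracket -> illegal
(2,0): no bracket -> illegal
(2,1): flips 3 -> legal
(3,1): flips 2 -> legal
(4,1): no bracket -> illegal
(4,2): no bracket -> illegal
(4,4): no bracket -> illegal
(5,2): flips 1 -> legal
(5,3): no bracket -> illegal
(5,5): no bracket -> illegal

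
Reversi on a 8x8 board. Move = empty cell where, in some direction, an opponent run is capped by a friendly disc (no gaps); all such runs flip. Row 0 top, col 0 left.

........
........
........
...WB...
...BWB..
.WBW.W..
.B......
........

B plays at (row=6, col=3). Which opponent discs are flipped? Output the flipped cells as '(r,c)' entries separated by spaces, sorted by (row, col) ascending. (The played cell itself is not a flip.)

Answer: (5,3)

Derivation:
Dir NW: first cell 'B' (not opp) -> no flip
Dir N: opp run (5,3) capped by B -> flip
Dir NE: first cell '.' (not opp) -> no flip
Dir W: first cell '.' (not opp) -> no flip
Dir E: first cell '.' (not opp) -> no flip
Dir SW: first cell '.' (not opp) -> no flip
Dir S: first cell '.' (not opp) -> no flip
Dir SE: first cell '.' (not opp) -> no flip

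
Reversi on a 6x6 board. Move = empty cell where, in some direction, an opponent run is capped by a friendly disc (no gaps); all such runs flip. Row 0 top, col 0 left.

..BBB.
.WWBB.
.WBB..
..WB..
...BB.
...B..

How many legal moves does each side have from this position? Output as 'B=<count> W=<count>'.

Answer: B=8 W=6

Derivation:
-- B to move --
(0,0): flips 1 -> legal
(0,1): flips 1 -> legal
(1,0): flips 4 -> legal
(2,0): flips 2 -> legal
(3,0): flips 2 -> legal
(3,1): flips 1 -> legal
(4,1): flips 1 -> legal
(4,2): flips 1 -> legal
B mobility = 8
-- W to move --
(0,1): no bracket -> illegal
(0,5): flips 2 -> legal
(1,5): flips 2 -> legal
(2,4): flips 2 -> legal
(2,5): no bracket -> illegal
(3,1): no bracket -> illegal
(3,4): flips 2 -> legal
(3,5): no bracket -> illegal
(4,2): no bracket -> illegal
(4,5): no bracket -> illegal
(5,2): no bracket -> illegal
(5,4): flips 1 -> legal
(5,5): flips 3 -> legal
W mobility = 6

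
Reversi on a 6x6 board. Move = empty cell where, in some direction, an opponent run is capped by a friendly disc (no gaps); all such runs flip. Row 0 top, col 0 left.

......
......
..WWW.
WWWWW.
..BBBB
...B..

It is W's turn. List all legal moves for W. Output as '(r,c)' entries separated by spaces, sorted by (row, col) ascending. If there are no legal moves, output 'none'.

Answer: (5,1) (5,2) (5,4) (5,5)

Derivation:
(3,5): no bracket -> illegal
(4,1): no bracket -> illegal
(5,1): flips 1 -> legal
(5,2): flips 2 -> legal
(5,4): flips 2 -> legal
(5,5): flips 1 -> legal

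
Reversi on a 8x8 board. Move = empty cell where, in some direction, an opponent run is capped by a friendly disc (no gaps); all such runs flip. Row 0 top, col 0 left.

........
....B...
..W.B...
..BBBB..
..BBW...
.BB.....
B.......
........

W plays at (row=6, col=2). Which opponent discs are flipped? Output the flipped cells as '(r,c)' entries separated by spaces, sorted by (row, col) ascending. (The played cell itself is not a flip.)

Dir NW: opp run (5,1), next='.' -> no flip
Dir N: opp run (5,2) (4,2) (3,2) capped by W -> flip
Dir NE: first cell '.' (not opp) -> no flip
Dir W: first cell '.' (not opp) -> no flip
Dir E: first cell '.' (not opp) -> no flip
Dir SW: first cell '.' (not opp) -> no flip
Dir S: first cell '.' (not opp) -> no flip
Dir SE: first cell '.' (not opp) -> no flip

Answer: (3,2) (4,2) (5,2)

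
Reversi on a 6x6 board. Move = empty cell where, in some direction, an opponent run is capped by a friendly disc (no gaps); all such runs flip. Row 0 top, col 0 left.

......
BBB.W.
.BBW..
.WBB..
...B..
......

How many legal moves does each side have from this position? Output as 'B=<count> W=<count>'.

-- B to move --
(0,3): no bracket -> illegal
(0,4): no bracket -> illegal
(0,5): flips 2 -> legal
(1,3): flips 1 -> legal
(1,5): no bracket -> illegal
(2,0): no bracket -> illegal
(2,4): flips 1 -> legal
(2,5): no bracket -> illegal
(3,0): flips 1 -> legal
(3,4): flips 1 -> legal
(4,0): flips 1 -> legal
(4,1): flips 1 -> legal
(4,2): no bracket -> illegal
B mobility = 7
-- W to move --
(0,0): no bracket -> illegal
(0,1): flips 3 -> legal
(0,2): no bracket -> illegal
(0,3): no bracket -> illegal
(1,3): flips 1 -> legal
(2,0): flips 2 -> legal
(2,4): no bracket -> illegal
(3,0): no bracket -> illegal
(3,4): flips 2 -> legal
(4,1): flips 1 -> legal
(4,2): no bracket -> illegal
(4,4): no bracket -> illegal
(5,2): no bracket -> illegal
(5,3): flips 2 -> legal
(5,4): no bracket -> illegal
W mobility = 6

Answer: B=7 W=6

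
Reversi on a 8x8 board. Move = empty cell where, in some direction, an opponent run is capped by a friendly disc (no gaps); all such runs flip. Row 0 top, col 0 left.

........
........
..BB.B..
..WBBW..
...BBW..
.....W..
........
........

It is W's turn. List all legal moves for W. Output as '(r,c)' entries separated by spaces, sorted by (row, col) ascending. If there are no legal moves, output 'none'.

(1,1): flips 3 -> legal
(1,2): flips 3 -> legal
(1,3): no bracket -> illegal
(1,4): flips 1 -> legal
(1,5): flips 1 -> legal
(1,6): no bracket -> illegal
(2,1): no bracket -> illegal
(2,4): no bracket -> illegal
(2,6): no bracket -> illegal
(3,1): no bracket -> illegal
(3,6): no bracket -> illegal
(4,2): flips 2 -> legal
(5,2): no bracket -> illegal
(5,3): flips 1 -> legal
(5,4): flips 1 -> legal

Answer: (1,1) (1,2) (1,4) (1,5) (4,2) (5,3) (5,4)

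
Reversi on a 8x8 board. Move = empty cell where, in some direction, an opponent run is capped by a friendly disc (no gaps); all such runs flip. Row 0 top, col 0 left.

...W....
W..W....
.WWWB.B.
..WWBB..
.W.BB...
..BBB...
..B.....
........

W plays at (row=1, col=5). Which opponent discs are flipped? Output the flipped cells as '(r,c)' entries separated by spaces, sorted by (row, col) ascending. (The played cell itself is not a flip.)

Answer: (2,4)

Derivation:
Dir NW: first cell '.' (not opp) -> no flip
Dir N: first cell '.' (not opp) -> no flip
Dir NE: first cell '.' (not opp) -> no flip
Dir W: first cell '.' (not opp) -> no flip
Dir E: first cell '.' (not opp) -> no flip
Dir SW: opp run (2,4) capped by W -> flip
Dir S: first cell '.' (not opp) -> no flip
Dir SE: opp run (2,6), next='.' -> no flip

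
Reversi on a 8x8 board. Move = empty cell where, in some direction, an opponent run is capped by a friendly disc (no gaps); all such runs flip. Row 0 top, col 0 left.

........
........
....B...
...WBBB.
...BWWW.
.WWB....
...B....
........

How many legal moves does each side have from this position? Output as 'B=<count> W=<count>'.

-- B to move --
(2,2): no bracket -> illegal
(2,3): flips 1 -> legal
(3,2): flips 1 -> legal
(3,7): no bracket -> illegal
(4,0): no bracket -> illegal
(4,1): flips 1 -> legal
(4,2): flips 1 -> legal
(4,7): flips 3 -> legal
(5,0): flips 2 -> legal
(5,4): flips 2 -> legal
(5,5): flips 1 -> legal
(5,6): flips 2 -> legal
(5,7): flips 1 -> legal
(6,0): no bracket -> illegal
(6,1): flips 1 -> legal
(6,2): no bracket -> illegal
B mobility = 11
-- W to move --
(1,3): flips 2 -> legal
(1,4): flips 2 -> legal
(1,5): flips 1 -> legal
(2,3): flips 1 -> legal
(2,5): flips 3 -> legal
(2,6): flips 2 -> legal
(2,7): flips 1 -> legal
(3,2): no bracket -> illegal
(3,7): flips 3 -> legal
(4,2): flips 1 -> legal
(4,7): no bracket -> illegal
(5,4): flips 1 -> legal
(6,2): flips 1 -> legal
(6,4): no bracket -> illegal
(7,2): no bracket -> illegal
(7,3): flips 3 -> legal
(7,4): flips 1 -> legal
W mobility = 13

Answer: B=11 W=13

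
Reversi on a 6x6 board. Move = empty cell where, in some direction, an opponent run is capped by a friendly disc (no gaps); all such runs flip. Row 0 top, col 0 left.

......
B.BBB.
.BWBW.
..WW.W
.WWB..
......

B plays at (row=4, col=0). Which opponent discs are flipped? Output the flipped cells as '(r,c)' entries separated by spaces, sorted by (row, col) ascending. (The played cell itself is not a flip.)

Answer: (4,1) (4,2)

Derivation:
Dir NW: edge -> no flip
Dir N: first cell '.' (not opp) -> no flip
Dir NE: first cell '.' (not opp) -> no flip
Dir W: edge -> no flip
Dir E: opp run (4,1) (4,2) capped by B -> flip
Dir SW: edge -> no flip
Dir S: first cell '.' (not opp) -> no flip
Dir SE: first cell '.' (not opp) -> no flip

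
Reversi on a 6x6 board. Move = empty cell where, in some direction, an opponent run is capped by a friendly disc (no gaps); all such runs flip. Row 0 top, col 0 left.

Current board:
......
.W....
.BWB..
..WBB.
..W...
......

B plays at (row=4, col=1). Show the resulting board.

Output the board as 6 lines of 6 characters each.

Place B at (4,1); scan 8 dirs for brackets.
Dir NW: first cell '.' (not opp) -> no flip
Dir N: first cell '.' (not opp) -> no flip
Dir NE: opp run (3,2) capped by B -> flip
Dir W: first cell '.' (not opp) -> no flip
Dir E: opp run (4,2), next='.' -> no flip
Dir SW: first cell '.' (not opp) -> no flip
Dir S: first cell '.' (not opp) -> no flip
Dir SE: first cell '.' (not opp) -> no flip
All flips: (3,2)

Answer: ......
.W....
.BWB..
..BBB.
.BW...
......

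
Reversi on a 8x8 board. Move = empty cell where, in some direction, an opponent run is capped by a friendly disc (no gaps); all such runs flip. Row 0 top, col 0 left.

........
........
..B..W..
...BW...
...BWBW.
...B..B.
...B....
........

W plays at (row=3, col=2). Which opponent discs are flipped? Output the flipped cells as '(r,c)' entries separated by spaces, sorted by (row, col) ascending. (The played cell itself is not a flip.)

Answer: (3,3)

Derivation:
Dir NW: first cell '.' (not opp) -> no flip
Dir N: opp run (2,2), next='.' -> no flip
Dir NE: first cell '.' (not opp) -> no flip
Dir W: first cell '.' (not opp) -> no flip
Dir E: opp run (3,3) capped by W -> flip
Dir SW: first cell '.' (not opp) -> no flip
Dir S: first cell '.' (not opp) -> no flip
Dir SE: opp run (4,3), next='.' -> no flip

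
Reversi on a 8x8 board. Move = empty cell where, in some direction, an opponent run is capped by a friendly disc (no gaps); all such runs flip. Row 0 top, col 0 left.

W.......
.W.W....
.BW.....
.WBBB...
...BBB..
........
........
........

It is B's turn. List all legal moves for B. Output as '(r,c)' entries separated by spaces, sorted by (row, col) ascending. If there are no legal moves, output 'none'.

Answer: (0,1) (1,2) (2,3) (3,0) (4,1)

Derivation:
(0,1): flips 1 -> legal
(0,2): no bracket -> illegal
(0,3): no bracket -> illegal
(0,4): no bracket -> illegal
(1,0): no bracket -> illegal
(1,2): flips 1 -> legal
(1,4): no bracket -> illegal
(2,0): no bracket -> illegal
(2,3): flips 1 -> legal
(2,4): no bracket -> illegal
(3,0): flips 1 -> legal
(4,0): no bracket -> illegal
(4,1): flips 1 -> legal
(4,2): no bracket -> illegal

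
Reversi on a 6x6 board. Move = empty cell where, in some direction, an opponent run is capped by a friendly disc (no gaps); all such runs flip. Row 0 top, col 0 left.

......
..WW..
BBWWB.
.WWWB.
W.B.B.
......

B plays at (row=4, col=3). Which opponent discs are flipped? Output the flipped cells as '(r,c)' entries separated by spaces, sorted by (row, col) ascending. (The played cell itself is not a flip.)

Dir NW: opp run (3,2) capped by B -> flip
Dir N: opp run (3,3) (2,3) (1,3), next='.' -> no flip
Dir NE: first cell 'B' (not opp) -> no flip
Dir W: first cell 'B' (not opp) -> no flip
Dir E: first cell 'B' (not opp) -> no flip
Dir SW: first cell '.' (not opp) -> no flip
Dir S: first cell '.' (not opp) -> no flip
Dir SE: first cell '.' (not opp) -> no flip

Answer: (3,2)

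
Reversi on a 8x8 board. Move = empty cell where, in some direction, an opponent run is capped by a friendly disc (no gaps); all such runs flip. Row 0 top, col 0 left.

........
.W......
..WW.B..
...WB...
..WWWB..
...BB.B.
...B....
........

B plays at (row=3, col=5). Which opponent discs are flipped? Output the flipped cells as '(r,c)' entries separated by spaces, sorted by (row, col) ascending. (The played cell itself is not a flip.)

Answer: (4,4)

Derivation:
Dir NW: first cell '.' (not opp) -> no flip
Dir N: first cell 'B' (not opp) -> no flip
Dir NE: first cell '.' (not opp) -> no flip
Dir W: first cell 'B' (not opp) -> no flip
Dir E: first cell '.' (not opp) -> no flip
Dir SW: opp run (4,4) capped by B -> flip
Dir S: first cell 'B' (not opp) -> no flip
Dir SE: first cell '.' (not opp) -> no flip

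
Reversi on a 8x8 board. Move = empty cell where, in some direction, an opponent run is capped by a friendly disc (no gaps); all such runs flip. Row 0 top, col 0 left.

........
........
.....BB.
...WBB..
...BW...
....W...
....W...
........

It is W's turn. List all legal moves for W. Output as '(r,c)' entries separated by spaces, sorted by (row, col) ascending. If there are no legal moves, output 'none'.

Answer: (1,7) (2,4) (3,2) (3,6) (4,2) (5,3)

Derivation:
(1,4): no bracket -> illegal
(1,5): no bracket -> illegal
(1,6): no bracket -> illegal
(1,7): flips 2 -> legal
(2,3): no bracket -> illegal
(2,4): flips 1 -> legal
(2,7): no bracket -> illegal
(3,2): flips 1 -> legal
(3,6): flips 2 -> legal
(3,7): no bracket -> illegal
(4,2): flips 1 -> legal
(4,5): no bracket -> illegal
(4,6): no bracket -> illegal
(5,2): no bracket -> illegal
(5,3): flips 1 -> legal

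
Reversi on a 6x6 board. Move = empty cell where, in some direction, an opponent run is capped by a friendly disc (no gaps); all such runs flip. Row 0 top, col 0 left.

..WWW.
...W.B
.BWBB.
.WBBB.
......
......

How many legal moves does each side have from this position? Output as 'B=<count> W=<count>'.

-- B to move --
(0,1): no bracket -> illegal
(0,5): no bracket -> illegal
(1,1): flips 1 -> legal
(1,2): flips 1 -> legal
(1,4): no bracket -> illegal
(2,0): no bracket -> illegal
(3,0): flips 1 -> legal
(4,0): no bracket -> illegal
(4,1): flips 1 -> legal
(4,2): no bracket -> illegal
B mobility = 4
-- W to move --
(0,5): no bracket -> illegal
(1,0): no bracket -> illegal
(1,1): flips 1 -> legal
(1,2): no bracket -> illegal
(1,4): no bracket -> illegal
(2,0): flips 1 -> legal
(2,5): flips 2 -> legal
(3,0): no bracket -> illegal
(3,5): flips 4 -> legal
(4,1): no bracket -> illegal
(4,2): flips 1 -> legal
(4,3): flips 2 -> legal
(4,4): flips 1 -> legal
(4,5): no bracket -> illegal
W mobility = 7

Answer: B=4 W=7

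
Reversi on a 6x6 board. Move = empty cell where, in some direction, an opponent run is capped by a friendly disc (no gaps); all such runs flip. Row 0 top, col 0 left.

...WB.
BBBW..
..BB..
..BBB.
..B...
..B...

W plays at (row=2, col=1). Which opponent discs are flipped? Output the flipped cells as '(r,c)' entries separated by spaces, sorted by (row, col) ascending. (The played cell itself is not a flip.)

Answer: (1,2)

Derivation:
Dir NW: opp run (1,0), next=edge -> no flip
Dir N: opp run (1,1), next='.' -> no flip
Dir NE: opp run (1,2) capped by W -> flip
Dir W: first cell '.' (not opp) -> no flip
Dir E: opp run (2,2) (2,3), next='.' -> no flip
Dir SW: first cell '.' (not opp) -> no flip
Dir S: first cell '.' (not opp) -> no flip
Dir SE: opp run (3,2), next='.' -> no flip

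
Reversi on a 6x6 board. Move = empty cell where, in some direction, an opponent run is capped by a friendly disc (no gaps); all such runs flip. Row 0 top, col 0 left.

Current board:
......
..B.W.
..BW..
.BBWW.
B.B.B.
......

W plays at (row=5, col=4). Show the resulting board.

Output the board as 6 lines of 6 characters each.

Answer: ......
..B.W.
..BW..
.BBWW.
B.B.W.
....W.

Derivation:
Place W at (5,4); scan 8 dirs for brackets.
Dir NW: first cell '.' (not opp) -> no flip
Dir N: opp run (4,4) capped by W -> flip
Dir NE: first cell '.' (not opp) -> no flip
Dir W: first cell '.' (not opp) -> no flip
Dir E: first cell '.' (not opp) -> no flip
Dir SW: edge -> no flip
Dir S: edge -> no flip
Dir SE: edge -> no flip
All flips: (4,4)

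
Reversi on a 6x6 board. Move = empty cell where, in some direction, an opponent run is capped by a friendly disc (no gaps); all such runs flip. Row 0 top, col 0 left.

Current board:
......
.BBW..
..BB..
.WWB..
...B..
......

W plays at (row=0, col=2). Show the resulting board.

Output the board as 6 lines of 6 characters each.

Place W at (0,2); scan 8 dirs for brackets.
Dir NW: edge -> no flip
Dir N: edge -> no flip
Dir NE: edge -> no flip
Dir W: first cell '.' (not opp) -> no flip
Dir E: first cell '.' (not opp) -> no flip
Dir SW: opp run (1,1), next='.' -> no flip
Dir S: opp run (1,2) (2,2) capped by W -> flip
Dir SE: first cell 'W' (not opp) -> no flip
All flips: (1,2) (2,2)

Answer: ..W...
.BWW..
..WB..
.WWB..
...B..
......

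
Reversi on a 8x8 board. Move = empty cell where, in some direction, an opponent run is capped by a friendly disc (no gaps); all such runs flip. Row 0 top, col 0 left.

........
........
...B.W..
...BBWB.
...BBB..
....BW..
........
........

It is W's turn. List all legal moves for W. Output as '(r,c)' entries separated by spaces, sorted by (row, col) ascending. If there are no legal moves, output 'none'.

Answer: (2,2) (3,2) (3,7) (4,7) (5,2) (5,3)

Derivation:
(1,2): no bracket -> illegal
(1,3): no bracket -> illegal
(1,4): no bracket -> illegal
(2,2): flips 2 -> legal
(2,4): no bracket -> illegal
(2,6): no bracket -> illegal
(2,7): no bracket -> illegal
(3,2): flips 2 -> legal
(3,7): flips 1 -> legal
(4,2): no bracket -> illegal
(4,6): no bracket -> illegal
(4,7): flips 1 -> legal
(5,2): flips 2 -> legal
(5,3): flips 2 -> legal
(5,6): no bracket -> illegal
(6,3): no bracket -> illegal
(6,4): no bracket -> illegal
(6,5): no bracket -> illegal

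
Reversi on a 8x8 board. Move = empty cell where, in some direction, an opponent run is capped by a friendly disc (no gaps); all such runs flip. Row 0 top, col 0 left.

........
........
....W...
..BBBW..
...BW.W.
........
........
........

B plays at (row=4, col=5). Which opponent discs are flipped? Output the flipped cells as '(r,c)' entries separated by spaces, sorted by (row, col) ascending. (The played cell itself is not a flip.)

Answer: (4,4)

Derivation:
Dir NW: first cell 'B' (not opp) -> no flip
Dir N: opp run (3,5), next='.' -> no flip
Dir NE: first cell '.' (not opp) -> no flip
Dir W: opp run (4,4) capped by B -> flip
Dir E: opp run (4,6), next='.' -> no flip
Dir SW: first cell '.' (not opp) -> no flip
Dir S: first cell '.' (not opp) -> no flip
Dir SE: first cell '.' (not opp) -> no flip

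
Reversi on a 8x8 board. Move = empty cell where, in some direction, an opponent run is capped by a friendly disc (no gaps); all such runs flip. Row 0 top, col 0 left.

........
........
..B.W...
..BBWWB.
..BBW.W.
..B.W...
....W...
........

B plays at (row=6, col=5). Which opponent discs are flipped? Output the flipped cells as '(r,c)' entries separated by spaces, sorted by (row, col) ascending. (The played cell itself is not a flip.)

Dir NW: opp run (5,4) capped by B -> flip
Dir N: first cell '.' (not opp) -> no flip
Dir NE: first cell '.' (not opp) -> no flip
Dir W: opp run (6,4), next='.' -> no flip
Dir E: first cell '.' (not opp) -> no flip
Dir SW: first cell '.' (not opp) -> no flip
Dir S: first cell '.' (not opp) -> no flip
Dir SE: first cell '.' (not opp) -> no flip

Answer: (5,4)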